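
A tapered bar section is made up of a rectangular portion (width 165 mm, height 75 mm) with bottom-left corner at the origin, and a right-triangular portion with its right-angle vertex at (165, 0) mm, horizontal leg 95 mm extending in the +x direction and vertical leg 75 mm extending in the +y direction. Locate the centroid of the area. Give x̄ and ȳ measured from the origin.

x̄ = 108.02 mm, ȳ = 34.71 mm

Part | A | x̄ᵢ | ȳᵢ | A·x̄ᵢ | A·ȳᵢ
rectangular portion | 12375.00 | 82.50 | 37.50 | 1020937.50 | 464062.50
triangular portion | 3562.50 | 196.67 | 25.00 | 700625.00 | 89062.50
Σ | 15937.50 |  |  | 1721562.50 | 553125.00
x̄ = 1721562.50 / 15937.50 = 108.02 mm
ȳ = 553125.00 / 15937.50 = 34.71 mm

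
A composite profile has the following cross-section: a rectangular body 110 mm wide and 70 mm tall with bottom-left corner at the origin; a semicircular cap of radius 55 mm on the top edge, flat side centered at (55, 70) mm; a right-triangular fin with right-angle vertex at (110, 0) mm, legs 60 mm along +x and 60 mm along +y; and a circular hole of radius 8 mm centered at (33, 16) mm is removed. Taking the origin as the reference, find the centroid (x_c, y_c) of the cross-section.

rectangular body: A = 110 × 70 = 7700.00, centroid at (55.00, 35.00).
semicircular top: A = ½π·55² = 4751.66, centroid at (55.00, 93.34).
triangular fin: A = ½·60·60 = 1800.00, centroid at (130.00, 20.00).
hole: A = −π·8² = -201.06, centroid at (33.00, 16.00).
ΣA = 14050.60 mm²
ΣAx_c = (7700.00)(55.00) + (4751.66)(55.00) + (1800.00)(130.00) + (-201.06)(33.00) = 912206.20 mm³
ΣAy_c = (7700.00)(35.00) + (4751.66)(93.34) + (1800.00)(20.00) + (-201.06)(16.00) = 745815.80 mm³
x_c = 912206.20 / 14050.60 = 64.92 mm
y_c = 745815.80 / 14050.60 = 53.08 mm

x_c = 64.92 mm, y_c = 53.08 mm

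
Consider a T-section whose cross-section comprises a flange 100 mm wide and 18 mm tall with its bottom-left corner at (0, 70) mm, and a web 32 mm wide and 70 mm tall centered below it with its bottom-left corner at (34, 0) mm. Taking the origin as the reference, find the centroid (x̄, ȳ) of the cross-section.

x̄ = 50.00 mm, ȳ = 54.60 mm

Part | A | x̄ᵢ | ȳᵢ | A·x̄ᵢ | A·ȳᵢ
web | 2240.00 | 50.00 | 35.00 | 112000.00 | 78400.00
flange | 1800.00 | 50.00 | 79.00 | 90000.00 | 142200.00
Σ | 4040.00 |  |  | 202000.00 | 220600.00
x̄ = 202000.00 / 4040.00 = 50.00 mm
ȳ = 220600.00 / 4040.00 = 54.60 mm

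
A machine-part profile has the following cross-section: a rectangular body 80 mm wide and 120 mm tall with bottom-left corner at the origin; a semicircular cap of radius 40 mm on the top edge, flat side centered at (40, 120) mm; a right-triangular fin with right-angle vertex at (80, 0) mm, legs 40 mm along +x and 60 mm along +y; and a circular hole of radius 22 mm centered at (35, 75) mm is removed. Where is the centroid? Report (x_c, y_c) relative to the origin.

Part | A | x̄ᵢ | ȳᵢ | A·x̄ᵢ | A·ȳᵢ
rectangular body | 9600.00 | 40.00 | 60.00 | 384000.00 | 576000.00
semicircular top | 2513.27 | 40.00 | 136.98 | 100530.96 | 344259.56
triangular fin | 1200.00 | 93.33 | 20.00 | 112000.00 | 24000.00
hole | -1520.53 | 35.00 | 75.00 | -53218.58 | -114039.81
Σ | 11792.74 |  |  | 543312.39 | 830219.75
x_c = 543312.39 / 11792.74 = 46.07 mm
y_c = 830219.75 / 11792.74 = 70.40 mm

x_c = 46.07 mm, y_c = 70.40 mm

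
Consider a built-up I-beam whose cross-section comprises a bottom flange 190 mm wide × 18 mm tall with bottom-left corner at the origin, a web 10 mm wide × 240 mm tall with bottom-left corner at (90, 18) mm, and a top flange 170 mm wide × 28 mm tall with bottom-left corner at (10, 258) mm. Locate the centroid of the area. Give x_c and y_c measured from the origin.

x_c = 95.00 mm, y_c = 156.59 mm

bottom flange: A = 190 × 18 = 3420.00, centroid at (95.00, 9.00).
web: A = 10 × 240 = 2400.00, centroid at (95.00, 138.00).
top flange: A = 170 × 28 = 4760.00, centroid at (95.00, 272.00).
ΣA = 10580.00 mm²
ΣAx_c = (3420.00)(95.00) + (2400.00)(95.00) + (4760.00)(95.00) = 1005100.00 mm³
ΣAy_c = (3420.00)(9.00) + (2400.00)(138.00) + (4760.00)(272.00) = 1656700.00 mm³
x_c = 1005100.00 / 10580.00 = 95.00 mm
y_c = 1656700.00 / 10580.00 = 156.59 mm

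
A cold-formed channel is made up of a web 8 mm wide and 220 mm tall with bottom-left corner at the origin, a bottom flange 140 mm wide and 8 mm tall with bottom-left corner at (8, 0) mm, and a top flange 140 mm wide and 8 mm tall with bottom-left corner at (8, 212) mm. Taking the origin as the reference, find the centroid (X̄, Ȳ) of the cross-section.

Part | A | x̄ᵢ | ȳᵢ | A·x̄ᵢ | A·ȳᵢ
web | 1760.00 | 4.00 | 110.00 | 7040.00 | 193600.00
bottom flange | 1120.00 | 78.00 | 4.00 | 87360.00 | 4480.00
top flange | 1120.00 | 78.00 | 216.00 | 87360.00 | 241920.00
Σ | 4000.00 |  |  | 181760.00 | 440000.00
X̄ = 181760.00 / 4000.00 = 45.44 mm
Ȳ = 440000.00 / 4000.00 = 110.00 mm

X̄ = 45.44 mm, Ȳ = 110.00 mm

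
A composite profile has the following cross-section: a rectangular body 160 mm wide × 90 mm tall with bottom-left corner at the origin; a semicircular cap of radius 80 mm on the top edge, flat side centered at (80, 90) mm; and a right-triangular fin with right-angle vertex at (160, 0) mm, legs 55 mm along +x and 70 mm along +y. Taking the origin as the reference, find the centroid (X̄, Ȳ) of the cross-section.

X̄ = 87.18 mm, Ȳ = 73.51 mm

Part | A | x̄ᵢ | ȳᵢ | A·x̄ᵢ | A·ȳᵢ
rectangular body | 14400.00 | 80.00 | 45.00 | 1152000.00 | 648000.00
semicircular top | 10053.10 | 80.00 | 123.95 | 804247.72 | 1246112.02
triangular fin | 1925.00 | 178.33 | 23.33 | 343291.67 | 44916.67
Σ | 26378.10 |  |  | 2299539.39 | 1939028.68
X̄ = 2299539.39 / 26378.10 = 87.18 mm
Ȳ = 1939028.68 / 26378.10 = 73.51 mm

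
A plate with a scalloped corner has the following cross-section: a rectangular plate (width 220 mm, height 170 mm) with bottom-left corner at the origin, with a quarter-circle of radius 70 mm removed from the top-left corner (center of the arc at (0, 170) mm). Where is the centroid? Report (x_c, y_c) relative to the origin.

x_c = 119.21 mm, y_c = 78.66 mm

plate: A = 220 × 170 = 37400.00, centroid at (110.00, 85.00).
removed quarter-circle: A = −¼π·70² = -3848.45, centroid at (29.71, 140.29).
ΣA = 33551.55 mm²
ΣAx_c = (37400.00)(110.00) + (-3848.45)(29.71) = 3999666.67 mm³
ΣAy_c = (37400.00)(85.00) + (-3848.45)(140.29) = 2639096.66 mm³
x_c = 3999666.67 / 33551.55 = 119.21 mm
y_c = 2639096.66 / 33551.55 = 78.66 mm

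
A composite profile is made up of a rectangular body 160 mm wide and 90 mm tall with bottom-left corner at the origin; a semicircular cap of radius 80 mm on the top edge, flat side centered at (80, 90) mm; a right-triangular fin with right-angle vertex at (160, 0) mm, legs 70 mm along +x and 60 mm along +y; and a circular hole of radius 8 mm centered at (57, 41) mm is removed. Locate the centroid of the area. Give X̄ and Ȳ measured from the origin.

rectangular body: A = 160 × 90 = 14400.00, centroid at (80.00, 45.00).
semicircular top: A = ½π·80² = 10053.10, centroid at (80.00, 123.95).
triangular fin: A = ½·70·60 = 2100.00, centroid at (183.33, 20.00).
hole: A = −π·8² = -201.06, centroid at (57.00, 41.00).
ΣA = 26352.03 mm²
ΣAX̄ = (14400.00)(80.00) + (10053.10)(80.00) + (2100.00)(183.33) + (-201.06)(57.00) = 2329787.19 mm³
ΣAȲ = (14400.00)(45.00) + (10053.10)(123.95) + (2100.00)(20.00) + (-201.06)(41.00) = 1927868.48 mm³
X̄ = 2329787.19 / 26352.03 = 88.41 mm
Ȳ = 1927868.48 / 26352.03 = 73.16 mm

X̄ = 88.41 mm, Ȳ = 73.16 mm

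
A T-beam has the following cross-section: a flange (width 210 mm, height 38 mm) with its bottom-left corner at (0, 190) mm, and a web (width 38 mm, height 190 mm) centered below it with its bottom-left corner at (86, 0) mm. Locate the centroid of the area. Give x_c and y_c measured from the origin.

x_c = 105.00 mm, y_c = 154.85 mm

Part | A | x̄ᵢ | ȳᵢ | A·x̄ᵢ | A·ȳᵢ
web | 7220.00 | 105.00 | 95.00 | 758100.00 | 685900.00
flange | 7980.00 | 105.00 | 209.00 | 837900.00 | 1667820.00
Σ | 15200.00 |  |  | 1596000.00 | 2353720.00
x_c = 1596000.00 / 15200.00 = 105.00 mm
y_c = 2353720.00 / 15200.00 = 154.85 mm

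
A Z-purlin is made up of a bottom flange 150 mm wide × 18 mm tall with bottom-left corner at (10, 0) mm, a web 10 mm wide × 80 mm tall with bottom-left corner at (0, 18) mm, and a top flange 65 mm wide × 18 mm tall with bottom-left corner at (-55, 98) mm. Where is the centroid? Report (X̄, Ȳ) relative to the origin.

bottom flange: A = 150 × 18 = 2700.00, centroid at (85.00, 9.00).
web: A = 10 × 80 = 800.00, centroid at (5.00, 58.00).
top flange: A = 65 × 18 = 1170.00, centroid at (-22.50, 107.00).
ΣA = 4670.00 mm², ΣAX̄ = 207175.00 mm³, ΣAȲ = 195890.00 mm³.
X̄ = 207175.00/4670.00 = 44.36 mm; Ȳ = 195890.00/4670.00 = 41.95 mm.

X̄ = 44.36 mm, Ȳ = 41.95 mm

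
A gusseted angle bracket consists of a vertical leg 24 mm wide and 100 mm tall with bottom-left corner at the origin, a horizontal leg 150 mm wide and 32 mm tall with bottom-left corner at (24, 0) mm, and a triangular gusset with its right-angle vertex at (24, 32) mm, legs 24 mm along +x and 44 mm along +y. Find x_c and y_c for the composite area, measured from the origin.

vertical leg: A = 24 × 100 = 2400.00, centroid at (12.00, 50.00).
horizontal leg: A = 150 × 32 = 4800.00, centroid at (99.00, 16.00).
gusset: A = ½·24·44 = 528.00, centroid at (32.00, 46.67).
ΣA = 7728.00 mm², ΣAx_c = 520896.00 mm³, ΣAy_c = 221440.00 mm³.
x_c = 520896.00/7728.00 = 67.40 mm; y_c = 221440.00/7728.00 = 28.65 mm.

x_c = 67.40 mm, y_c = 28.65 mm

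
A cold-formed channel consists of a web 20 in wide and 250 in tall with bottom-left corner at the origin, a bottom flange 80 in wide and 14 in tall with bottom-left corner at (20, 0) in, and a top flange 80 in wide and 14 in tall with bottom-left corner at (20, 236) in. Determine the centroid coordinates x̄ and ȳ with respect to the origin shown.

x̄ = 25.47 in, ȳ = 125.00 in

Part | A | x̄ᵢ | ȳᵢ | A·x̄ᵢ | A·ȳᵢ
web | 5000.00 | 10.00 | 125.00 | 50000.00 | 625000.00
bottom flange | 1120.00 | 60.00 | 7.00 | 67200.00 | 7840.00
top flange | 1120.00 | 60.00 | 243.00 | 67200.00 | 272160.00
Σ | 7240.00 |  |  | 184400.00 | 905000.00
x̄ = 184400.00 / 7240.00 = 25.47 in
ȳ = 905000.00 / 7240.00 = 125.00 in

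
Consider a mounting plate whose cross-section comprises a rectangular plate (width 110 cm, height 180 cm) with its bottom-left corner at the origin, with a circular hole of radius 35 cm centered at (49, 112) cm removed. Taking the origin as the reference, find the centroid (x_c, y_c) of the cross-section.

Part | A | x̄ᵢ | ȳᵢ | A·x̄ᵢ | A·ȳᵢ
plate | 19800.00 | 55.00 | 90.00 | 1089000.00 | 1782000.00
hole | -3848.45 | 49.00 | 112.00 | -188574.10 | -431026.51
Σ | 15951.55 |  |  | 900425.90 | 1350973.49
x_c = 900425.90 / 15951.55 = 56.45 cm
y_c = 1350973.49 / 15951.55 = 84.69 cm

x_c = 56.45 cm, y_c = 84.69 cm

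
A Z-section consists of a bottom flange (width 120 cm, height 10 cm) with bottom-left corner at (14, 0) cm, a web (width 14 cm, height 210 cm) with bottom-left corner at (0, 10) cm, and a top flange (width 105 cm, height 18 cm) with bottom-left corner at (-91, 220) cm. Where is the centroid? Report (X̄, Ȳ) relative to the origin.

bottom flange: A = 120 × 10 = 1200.00, centroid at (74.00, 5.00).
web: A = 14 × 210 = 2940.00, centroid at (7.00, 115.00).
top flange: A = 105 × 18 = 1890.00, centroid at (-38.50, 229.00).
ΣA = 6030.00 cm², ΣAX̄ = 36615.00 cm³, ΣAȲ = 776910.00 cm³.
X̄ = 36615.00/6030.00 = 6.07 cm; Ȳ = 776910.00/6030.00 = 128.84 cm.

X̄ = 6.07 cm, Ȳ = 128.84 cm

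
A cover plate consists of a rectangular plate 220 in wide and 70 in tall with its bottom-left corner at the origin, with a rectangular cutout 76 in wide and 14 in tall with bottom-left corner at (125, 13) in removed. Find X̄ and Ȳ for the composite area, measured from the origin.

Part | A | x̄ᵢ | ȳᵢ | A·x̄ᵢ | A·ȳᵢ
plate | 15400.00 | 110.00 | 35.00 | 1694000.00 | 539000.00
hole | -1064.00 | 163.00 | 20.00 | -173432.00 | -21280.00
Σ | 14336.00 |  |  | 1520568.00 | 517720.00
X̄ = 1520568.00 / 14336.00 = 106.07 in
Ȳ = 517720.00 / 14336.00 = 36.11 in

X̄ = 106.07 in, Ȳ = 36.11 in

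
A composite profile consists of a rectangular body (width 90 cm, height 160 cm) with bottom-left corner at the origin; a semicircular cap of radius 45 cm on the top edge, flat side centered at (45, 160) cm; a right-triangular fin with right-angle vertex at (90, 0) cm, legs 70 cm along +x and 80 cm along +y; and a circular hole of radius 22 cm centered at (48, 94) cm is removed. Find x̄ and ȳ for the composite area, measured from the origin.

x̄ = 54.90 cm, ȳ = 87.67 cm

rectangular body: A = 90 × 160 = 14400.00, centroid at (45.00, 80.00).
semicircular top: A = ½π·45² = 3180.86, centroid at (45.00, 179.10).
triangular fin: A = ½·70·80 = 2800.00, centroid at (113.33, 26.67).
hole: A = −π·22² = -1520.53, centroid at (48.00, 94.00).
ΣA = 18860.33 cm², ΣAx̄ = 1035486.67 cm³, ΣAȳ = 1653424.78 cm³.
x̄ = 1035486.67/18860.33 = 54.90 cm; ȳ = 1653424.78/18860.33 = 87.67 cm.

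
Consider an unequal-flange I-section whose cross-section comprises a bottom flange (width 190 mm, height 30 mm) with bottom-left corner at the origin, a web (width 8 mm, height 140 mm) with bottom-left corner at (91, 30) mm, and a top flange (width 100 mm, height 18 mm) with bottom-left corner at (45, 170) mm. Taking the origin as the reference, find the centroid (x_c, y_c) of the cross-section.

bottom flange: A = 190 × 30 = 5700.00, centroid at (95.00, 15.00).
web: A = 8 × 140 = 1120.00, centroid at (95.00, 100.00).
top flange: A = 100 × 18 = 1800.00, centroid at (95.00, 179.00).
ΣA = 8620.00 mm²
ΣAx_c = (5700.00)(95.00) + (1120.00)(95.00) + (1800.00)(95.00) = 818900.00 mm³
ΣAy_c = (5700.00)(15.00) + (1120.00)(100.00) + (1800.00)(179.00) = 519700.00 mm³
x_c = 818900.00 / 8620.00 = 95.00 mm
y_c = 519700.00 / 8620.00 = 60.29 mm

x_c = 95.00 mm, y_c = 60.29 mm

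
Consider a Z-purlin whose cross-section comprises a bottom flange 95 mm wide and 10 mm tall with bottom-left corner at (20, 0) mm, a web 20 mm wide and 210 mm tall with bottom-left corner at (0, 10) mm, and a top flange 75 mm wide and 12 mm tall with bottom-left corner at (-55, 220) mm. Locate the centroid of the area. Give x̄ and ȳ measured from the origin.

x̄ = 14.94 mm, ȳ = 114.24 mm

Part | A | x̄ᵢ | ȳᵢ | A·x̄ᵢ | A·ȳᵢ
bottom flange | 950.00 | 67.50 | 5.00 | 64125.00 | 4750.00
web | 4200.00 | 10.00 | 115.00 | 42000.00 | 483000.00
top flange | 900.00 | -17.50 | 226.00 | -15750.00 | 203400.00
Σ | 6050.00 |  |  | 90375.00 | 691150.00
x̄ = 90375.00 / 6050.00 = 14.94 mm
ȳ = 691150.00 / 6050.00 = 114.24 mm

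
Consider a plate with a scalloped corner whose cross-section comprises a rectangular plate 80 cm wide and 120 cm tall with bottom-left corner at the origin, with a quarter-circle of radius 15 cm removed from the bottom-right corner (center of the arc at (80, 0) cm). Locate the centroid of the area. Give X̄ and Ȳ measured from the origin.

X̄ = 39.37 cm, Ȳ = 61.01 cm

Part | A | x̄ᵢ | ȳᵢ | A·x̄ᵢ | A·ȳᵢ
plate | 9600.00 | 40.00 | 60.00 | 384000.00 | 576000.00
removed quarter-circle | -176.71 | 73.63 | 6.37 | -13012.17 | -1125.00
Σ | 9423.29 |  |  | 370987.83 | 574875.00
X̄ = 370987.83 / 9423.29 = 39.37 cm
Ȳ = 574875.00 / 9423.29 = 61.01 cm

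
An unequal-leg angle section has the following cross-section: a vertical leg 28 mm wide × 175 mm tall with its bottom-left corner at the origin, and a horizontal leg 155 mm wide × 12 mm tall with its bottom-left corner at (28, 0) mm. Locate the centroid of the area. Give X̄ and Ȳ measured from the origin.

X̄ = 39.18 mm, Ȳ = 65.08 mm

Part | A | x̄ᵢ | ȳᵢ | A·x̄ᵢ | A·ȳᵢ
vertical leg | 4900.00 | 14.00 | 87.50 | 68600.00 | 428750.00
horizontal leg | 1860.00 | 105.50 | 6.00 | 196230.00 | 11160.00
Σ | 6760.00 |  |  | 264830.00 | 439910.00
X̄ = 264830.00 / 6760.00 = 39.18 mm
Ȳ = 439910.00 / 6760.00 = 65.08 mm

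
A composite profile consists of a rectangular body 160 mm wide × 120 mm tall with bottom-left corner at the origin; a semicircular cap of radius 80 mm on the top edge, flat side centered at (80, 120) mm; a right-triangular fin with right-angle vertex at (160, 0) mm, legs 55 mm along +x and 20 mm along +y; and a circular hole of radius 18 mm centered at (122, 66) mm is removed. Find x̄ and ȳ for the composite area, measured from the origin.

x̄ = 80.39 mm, ȳ = 91.58 mm

rectangular body: A = 160 × 120 = 19200.00, centroid at (80.00, 60.00).
semicircular top: A = ½π·80² = 10053.10, centroid at (80.00, 153.95).
triangular fin: A = ½·55·20 = 550.00, centroid at (178.33, 6.67).
hole: A = −π·18² = -1017.88, centroid at (122.00, 66.00).
ΣA = 28785.22 mm², ΣAx̄ = 2314150.18 mm³, ΣAȳ = 2636191.76 mm³.
x̄ = 2314150.18/28785.22 = 80.39 mm; ȳ = 2636191.76/28785.22 = 91.58 mm.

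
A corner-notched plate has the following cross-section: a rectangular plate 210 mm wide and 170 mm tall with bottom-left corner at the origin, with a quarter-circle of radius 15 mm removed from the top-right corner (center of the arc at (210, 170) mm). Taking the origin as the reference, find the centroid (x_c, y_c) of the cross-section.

plate: A = 210 × 170 = 35700.00, centroid at (105.00, 85.00).
removed quarter-circle: A = −¼π·15² = -176.71, centroid at (203.63, 163.63).
ΣA = 35523.29 mm², ΣAx_c = 3712514.94 mm³, ΣAy_c = 3005583.52 mm³.
x_c = 3712514.94/35523.29 = 104.51 mm; y_c = 3005583.52/35523.29 = 84.61 mm.

x_c = 104.51 mm, y_c = 84.61 mm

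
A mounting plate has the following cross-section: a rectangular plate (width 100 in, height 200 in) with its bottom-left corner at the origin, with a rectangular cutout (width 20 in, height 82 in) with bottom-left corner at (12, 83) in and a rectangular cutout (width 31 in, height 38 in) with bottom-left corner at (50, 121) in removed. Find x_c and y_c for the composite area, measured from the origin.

x_c = 51.61 in, y_c = 94.97 in

plate: A = 100 × 200 = 20000.00, centroid at (50.00, 100.00).
hole 1: A = −(20 × 82) = -1640.00, centroid at (22.00, 124.00).
hole 2: A = −(31 × 38) = -1178.00, centroid at (65.50, 140.00).
ΣA = 17182.00 in²
ΣAx_c = (20000.00)(50.00) + (-1640.00)(22.00) + (-1178.00)(65.50) = 886761.00 in³
ΣAy_c = (20000.00)(100.00) + (-1640.00)(124.00) + (-1178.00)(140.00) = 1631720.00 in³
x_c = 886761.00 / 17182.00 = 51.61 in
y_c = 1631720.00 / 17182.00 = 94.97 in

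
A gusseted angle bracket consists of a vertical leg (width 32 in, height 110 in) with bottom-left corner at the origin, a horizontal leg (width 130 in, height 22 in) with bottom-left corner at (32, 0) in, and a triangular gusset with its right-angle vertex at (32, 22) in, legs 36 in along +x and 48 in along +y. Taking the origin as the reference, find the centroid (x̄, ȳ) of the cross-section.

vertical leg: A = 32 × 110 = 3520.00, centroid at (16.00, 55.00).
horizontal leg: A = 130 × 22 = 2860.00, centroid at (97.00, 11.00).
gusset: A = ½·36·48 = 864.00, centroid at (44.00, 38.00).
ΣA = 7244.00 in²
ΣAx̄ = (3520.00)(16.00) + (2860.00)(97.00) + (864.00)(44.00) = 371756.00 in³
ΣAȳ = (3520.00)(55.00) + (2860.00)(11.00) + (864.00)(38.00) = 257892.00 in³
x̄ = 371756.00 / 7244.00 = 51.32 in
ȳ = 257892.00 / 7244.00 = 35.60 in

x̄ = 51.32 in, ȳ = 35.60 in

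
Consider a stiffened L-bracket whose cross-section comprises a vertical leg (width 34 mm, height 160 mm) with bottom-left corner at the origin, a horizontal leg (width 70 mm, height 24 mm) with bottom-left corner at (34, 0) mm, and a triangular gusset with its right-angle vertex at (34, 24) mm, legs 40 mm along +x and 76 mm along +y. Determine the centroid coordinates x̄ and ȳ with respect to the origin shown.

x̄ = 32.45 mm, ȳ = 61.38 mm

vertical leg: A = 34 × 160 = 5440.00, centroid at (17.00, 80.00).
horizontal leg: A = 70 × 24 = 1680.00, centroid at (69.00, 12.00).
gusset: A = ½·40·76 = 1520.00, centroid at (47.33, 49.33).
ΣA = 8640.00 mm²
ΣAx̄ = (5440.00)(17.00) + (1680.00)(69.00) + (1520.00)(47.33) = 280346.67 mm³
ΣAȳ = (5440.00)(80.00) + (1680.00)(12.00) + (1520.00)(49.33) = 530346.67 mm³
x̄ = 280346.67 / 8640.00 = 32.45 mm
ȳ = 530346.67 / 8640.00 = 61.38 mm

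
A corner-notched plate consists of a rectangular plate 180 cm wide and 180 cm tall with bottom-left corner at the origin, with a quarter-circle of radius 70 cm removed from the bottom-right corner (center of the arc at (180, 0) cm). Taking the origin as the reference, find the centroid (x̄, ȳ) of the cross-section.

x̄ = 81.87 cm, ȳ = 98.13 cm

plate: A = 180 × 180 = 32400.00, centroid at (90.00, 90.00).
removed quarter-circle: A = −¼π·70² = -3848.45, centroid at (150.29, 29.71).
ΣA = 28551.55 cm², ΣAx̄ = 2337612.15 cm³, ΣAȳ = 2801666.67 cm³.
x̄ = 2337612.15/28551.55 = 81.87 cm; ȳ = 2801666.67/28551.55 = 98.13 cm.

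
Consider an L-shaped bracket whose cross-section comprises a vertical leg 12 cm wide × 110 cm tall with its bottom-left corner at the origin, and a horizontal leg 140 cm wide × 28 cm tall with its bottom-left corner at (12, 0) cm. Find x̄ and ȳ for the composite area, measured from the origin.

x̄ = 62.85 cm, ȳ = 24.33 cm

Part | A | x̄ᵢ | ȳᵢ | A·x̄ᵢ | A·ȳᵢ
vertical leg | 1320.00 | 6.00 | 55.00 | 7920.00 | 72600.00
horizontal leg | 3920.00 | 82.00 | 14.00 | 321440.00 | 54880.00
Σ | 5240.00 |  |  | 329360.00 | 127480.00
x̄ = 329360.00 / 5240.00 = 62.85 cm
ȳ = 127480.00 / 5240.00 = 24.33 cm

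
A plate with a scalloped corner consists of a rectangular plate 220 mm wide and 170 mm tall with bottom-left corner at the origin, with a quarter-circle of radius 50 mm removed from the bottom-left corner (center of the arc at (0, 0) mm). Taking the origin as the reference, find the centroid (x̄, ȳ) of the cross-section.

x̄ = 114.92 mm, ȳ = 88.53 mm

Part | A | x̄ᵢ | ȳᵢ | A·x̄ᵢ | A·ȳᵢ
plate | 37400.00 | 110.00 | 85.00 | 4114000.00 | 3179000.00
removed quarter-circle | -1963.50 | 21.22 | 21.22 | -41666.67 | -41666.67
Σ | 35436.50 |  |  | 4072333.33 | 3137333.33
x̄ = 4072333.33 / 35436.50 = 114.92 mm
ȳ = 3137333.33 / 35436.50 = 88.53 mm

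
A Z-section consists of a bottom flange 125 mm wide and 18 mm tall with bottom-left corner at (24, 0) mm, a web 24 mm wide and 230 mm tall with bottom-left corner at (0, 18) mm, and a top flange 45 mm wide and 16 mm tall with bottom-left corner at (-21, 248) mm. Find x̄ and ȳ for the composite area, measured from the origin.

Part | A | x̄ᵢ | ȳᵢ | A·x̄ᵢ | A·ȳᵢ
bottom flange | 2250.00 | 86.50 | 9.00 | 194625.00 | 20250.00
web | 5520.00 | 12.00 | 133.00 | 66240.00 | 734160.00
top flange | 720.00 | 1.50 | 256.00 | 1080.00 | 184320.00
Σ | 8490.00 |  |  | 261945.00 | 938730.00
x̄ = 261945.00 / 8490.00 = 30.85 mm
ȳ = 938730.00 / 8490.00 = 110.57 mm

x̄ = 30.85 mm, ȳ = 110.57 mm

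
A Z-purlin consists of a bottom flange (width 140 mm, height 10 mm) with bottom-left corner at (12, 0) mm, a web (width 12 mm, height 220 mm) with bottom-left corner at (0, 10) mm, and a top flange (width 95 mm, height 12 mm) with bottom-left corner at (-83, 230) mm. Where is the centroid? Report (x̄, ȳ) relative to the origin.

bottom flange: A = 140 × 10 = 1400.00, centroid at (82.00, 5.00).
web: A = 12 × 220 = 2640.00, centroid at (6.00, 120.00).
top flange: A = 95 × 12 = 1140.00, centroid at (-35.50, 236.00).
ΣA = 5180.00 mm², ΣAx̄ = 90170.00 mm³, ΣAȳ = 592840.00 mm³.
x̄ = 90170.00/5180.00 = 17.41 mm; ȳ = 592840.00/5180.00 = 114.45 mm.

x̄ = 17.41 mm, ȳ = 114.45 mm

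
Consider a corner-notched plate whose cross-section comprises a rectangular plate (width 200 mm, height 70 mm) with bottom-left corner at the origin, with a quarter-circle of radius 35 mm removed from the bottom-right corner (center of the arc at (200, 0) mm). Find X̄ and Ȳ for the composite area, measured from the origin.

X̄ = 93.72 mm, Ȳ = 36.49 mm

plate: A = 200 × 70 = 14000.00, centroid at (100.00, 35.00).
removed quarter-circle: A = −¼π·35² = -962.11, centroid at (185.15, 14.85).
ΣA = 13037.89 mm², ΣAX̄ = 1221869.12 mm³, ΣAȲ = 475708.33 mm³.
X̄ = 1221869.12/13037.89 = 93.72 mm; Ȳ = 475708.33/13037.89 = 36.49 mm.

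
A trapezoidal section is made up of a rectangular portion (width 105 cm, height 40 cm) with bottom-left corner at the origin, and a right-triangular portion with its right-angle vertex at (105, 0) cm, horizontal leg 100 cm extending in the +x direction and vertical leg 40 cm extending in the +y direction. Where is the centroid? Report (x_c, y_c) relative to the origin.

rectangular portion: A = 105 × 40 = 4200.00, centroid at (52.50, 20.00).
triangular portion: A = ½·100·40 = 2000.00, centroid at (138.33, 13.33).
ΣA = 6200.00 cm²
ΣAx_c = (4200.00)(52.50) + (2000.00)(138.33) = 497166.67 cm³
ΣAy_c = (4200.00)(20.00) + (2000.00)(13.33) = 110666.67 cm³
x_c = 497166.67 / 6200.00 = 80.19 cm
y_c = 110666.67 / 6200.00 = 17.85 cm

x_c = 80.19 cm, y_c = 17.85 cm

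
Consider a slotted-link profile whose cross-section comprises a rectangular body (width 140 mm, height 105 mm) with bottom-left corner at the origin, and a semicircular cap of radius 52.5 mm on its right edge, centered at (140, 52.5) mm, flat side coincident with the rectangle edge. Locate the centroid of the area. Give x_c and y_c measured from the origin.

x_c = 91.00 mm, y_c = 52.50 mm

Part | A | x̄ᵢ | ȳᵢ | A·x̄ᵢ | A·ȳᵢ
rectangular body | 14700.00 | 70.00 | 52.50 | 1029000.00 | 771750.00
semicircular end | 4329.51 | 162.28 | 52.50 | 702599.78 | 227299.14
Σ | 19029.51 |  |  | 1731599.78 | 999049.14
x_c = 1731599.78 / 19029.51 = 91.00 mm
y_c = 999049.14 / 19029.51 = 52.50 mm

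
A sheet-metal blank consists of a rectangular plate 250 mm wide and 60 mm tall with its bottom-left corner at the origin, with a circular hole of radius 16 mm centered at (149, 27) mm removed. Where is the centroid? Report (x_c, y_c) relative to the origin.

x_c = 123.64 mm, y_c = 30.17 mm

plate: A = 250 × 60 = 15000.00, centroid at (125.00, 30.00).
hole: A = −π·16² = -804.25, centroid at (149.00, 27.00).
ΣA = 14195.75 mm²
ΣAx_c = (15000.00)(125.00) + (-804.25)(149.00) = 1755167.09 mm³
ΣAy_c = (15000.00)(30.00) + (-804.25)(27.00) = 428285.31 mm³
x_c = 1755167.09 / 14195.75 = 123.64 mm
y_c = 428285.31 / 14195.75 = 30.17 mm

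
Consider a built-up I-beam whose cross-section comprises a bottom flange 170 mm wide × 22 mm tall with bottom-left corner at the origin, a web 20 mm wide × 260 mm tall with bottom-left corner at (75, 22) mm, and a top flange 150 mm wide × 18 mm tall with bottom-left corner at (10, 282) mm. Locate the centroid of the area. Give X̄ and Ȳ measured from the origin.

bottom flange: A = 170 × 22 = 3740.00, centroid at (85.00, 11.00).
web: A = 20 × 260 = 5200.00, centroid at (85.00, 152.00).
top flange: A = 150 × 18 = 2700.00, centroid at (85.00, 291.00).
ΣA = 11640.00 mm²
ΣAX̄ = (3740.00)(85.00) + (5200.00)(85.00) + (2700.00)(85.00) = 989400.00 mm³
ΣAȲ = (3740.00)(11.00) + (5200.00)(152.00) + (2700.00)(291.00) = 1617240.00 mm³
X̄ = 989400.00 / 11640.00 = 85.00 mm
Ȳ = 1617240.00 / 11640.00 = 138.94 mm

X̄ = 85.00 mm, Ȳ = 138.94 mm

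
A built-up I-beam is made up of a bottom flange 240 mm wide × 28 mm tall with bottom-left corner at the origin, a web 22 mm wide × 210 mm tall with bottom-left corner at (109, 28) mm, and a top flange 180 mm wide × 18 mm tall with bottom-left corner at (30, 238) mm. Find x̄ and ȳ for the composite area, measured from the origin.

Part | A | x̄ᵢ | ȳᵢ | A·x̄ᵢ | A·ȳᵢ
bottom flange | 6720.00 | 120.00 | 14.00 | 806400.00 | 94080.00
web | 4620.00 | 120.00 | 133.00 | 554400.00 | 614460.00
top flange | 3240.00 | 120.00 | 247.00 | 388800.00 | 800280.00
Σ | 14580.00 |  |  | 1749600.00 | 1508820.00
x̄ = 1749600.00 / 14580.00 = 120.00 mm
ȳ = 1508820.00 / 14580.00 = 103.49 mm

x̄ = 120.00 mm, ȳ = 103.49 mm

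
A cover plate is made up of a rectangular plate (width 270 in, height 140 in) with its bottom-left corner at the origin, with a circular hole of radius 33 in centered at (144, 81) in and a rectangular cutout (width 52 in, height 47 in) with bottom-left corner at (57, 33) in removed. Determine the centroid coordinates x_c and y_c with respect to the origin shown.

Part | A | x̄ᵢ | ȳᵢ | A·x̄ᵢ | A·ȳᵢ
plate | 37800.00 | 135.00 | 70.00 | 5103000.00 | 2646000.00
hole 1 | -3421.19 | 144.00 | 81.00 | -492651.99 | -277116.75
hole 2 | -2444.00 | 83.00 | 56.50 | -202852.00 | -138086.00
Σ | 31934.81 |  |  | 4407496.01 | 2230797.25
x_c = 4407496.01 / 31934.81 = 138.02 in
y_c = 2230797.25 / 31934.81 = 69.85 in

x_c = 138.02 in, y_c = 69.85 in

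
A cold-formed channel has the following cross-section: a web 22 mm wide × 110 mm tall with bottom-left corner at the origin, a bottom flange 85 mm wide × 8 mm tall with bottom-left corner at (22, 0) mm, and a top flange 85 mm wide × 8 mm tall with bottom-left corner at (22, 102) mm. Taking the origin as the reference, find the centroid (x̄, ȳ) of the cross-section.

x̄ = 30.25 mm, ȳ = 55.00 mm

web: A = 22 × 110 = 2420.00, centroid at (11.00, 55.00).
bottom flange: A = 85 × 8 = 680.00, centroid at (64.50, 4.00).
top flange: A = 85 × 8 = 680.00, centroid at (64.50, 106.00).
ΣA = 3780.00 mm², ΣAx̄ = 114340.00 mm³, ΣAȳ = 207900.00 mm³.
x̄ = 114340.00/3780.00 = 30.25 mm; ȳ = 207900.00/3780.00 = 55.00 mm.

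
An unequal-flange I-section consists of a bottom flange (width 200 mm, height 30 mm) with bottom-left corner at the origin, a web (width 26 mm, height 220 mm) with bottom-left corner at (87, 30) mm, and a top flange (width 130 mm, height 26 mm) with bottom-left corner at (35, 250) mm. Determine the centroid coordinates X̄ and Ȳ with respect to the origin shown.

X̄ = 100.00 mm, Ȳ = 117.86 mm

Part | A | x̄ᵢ | ȳᵢ | A·x̄ᵢ | A·ȳᵢ
bottom flange | 6000.00 | 100.00 | 15.00 | 600000.00 | 90000.00
web | 5720.00 | 100.00 | 140.00 | 572000.00 | 800800.00
top flange | 3380.00 | 100.00 | 263.00 | 338000.00 | 888940.00
Σ | 15100.00 |  |  | 1510000.00 | 1779740.00
X̄ = 1510000.00 / 15100.00 = 100.00 mm
Ȳ = 1779740.00 / 15100.00 = 117.86 mm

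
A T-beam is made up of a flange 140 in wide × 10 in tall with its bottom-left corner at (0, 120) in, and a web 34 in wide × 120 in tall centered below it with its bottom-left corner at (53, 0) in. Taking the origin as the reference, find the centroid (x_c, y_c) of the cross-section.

web: A = 34 × 120 = 4080.00, centroid at (70.00, 60.00).
flange: A = 140 × 10 = 1400.00, centroid at (70.00, 125.00).
ΣA = 5480.00 in²
ΣAx_c = (4080.00)(70.00) + (1400.00)(70.00) = 383600.00 in³
ΣAy_c = (4080.00)(60.00) + (1400.00)(125.00) = 419800.00 in³
x_c = 383600.00 / 5480.00 = 70.00 in
y_c = 419800.00 / 5480.00 = 76.61 in

x_c = 70.00 in, y_c = 76.61 in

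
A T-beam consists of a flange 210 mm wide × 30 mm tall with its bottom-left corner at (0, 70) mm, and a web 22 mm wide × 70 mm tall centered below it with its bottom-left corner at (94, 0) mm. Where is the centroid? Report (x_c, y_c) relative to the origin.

x_c = 105.00 mm, y_c = 75.18 mm

Part | A | x̄ᵢ | ȳᵢ | A·x̄ᵢ | A·ȳᵢ
web | 1540.00 | 105.00 | 35.00 | 161700.00 | 53900.00
flange | 6300.00 | 105.00 | 85.00 | 661500.00 | 535500.00
Σ | 7840.00 |  |  | 823200.00 | 589400.00
x_c = 823200.00 / 7840.00 = 105.00 mm
y_c = 589400.00 / 7840.00 = 75.18 mm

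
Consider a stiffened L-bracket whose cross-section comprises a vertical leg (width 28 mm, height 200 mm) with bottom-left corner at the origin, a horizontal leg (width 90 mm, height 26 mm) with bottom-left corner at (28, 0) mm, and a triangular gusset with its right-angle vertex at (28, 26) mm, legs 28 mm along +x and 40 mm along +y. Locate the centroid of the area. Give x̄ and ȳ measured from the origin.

Part | A | x̄ᵢ | ȳᵢ | A·x̄ᵢ | A·ȳᵢ
vertical leg | 5600.00 | 14.00 | 100.00 | 78400.00 | 560000.00
horizontal leg | 2340.00 | 73.00 | 13.00 | 170820.00 | 30420.00
gusset | 560.00 | 37.33 | 39.33 | 20906.67 | 22026.67
Σ | 8500.00 |  |  | 270126.67 | 612446.67
x̄ = 270126.67 / 8500.00 = 31.78 mm
ȳ = 612446.67 / 8500.00 = 72.05 mm

x̄ = 31.78 mm, ȳ = 72.05 mm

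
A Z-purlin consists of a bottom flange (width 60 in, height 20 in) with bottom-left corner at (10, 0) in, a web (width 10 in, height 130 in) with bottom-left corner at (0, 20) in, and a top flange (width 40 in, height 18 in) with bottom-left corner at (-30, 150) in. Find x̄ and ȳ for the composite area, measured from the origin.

x̄ = 14.69 in, ȳ = 73.60 in

bottom flange: A = 60 × 20 = 1200.00, centroid at (40.00, 10.00).
web: A = 10 × 130 = 1300.00, centroid at (5.00, 85.00).
top flange: A = 40 × 18 = 720.00, centroid at (-10.00, 159.00).
ΣA = 3220.00 in²
ΣAx̄ = (1200.00)(40.00) + (1300.00)(5.00) + (720.00)(-10.00) = 47300.00 in³
ΣAȳ = (1200.00)(10.00) + (1300.00)(85.00) + (720.00)(159.00) = 236980.00 in³
x̄ = 47300.00 / 3220.00 = 14.69 in
ȳ = 236980.00 / 3220.00 = 73.60 in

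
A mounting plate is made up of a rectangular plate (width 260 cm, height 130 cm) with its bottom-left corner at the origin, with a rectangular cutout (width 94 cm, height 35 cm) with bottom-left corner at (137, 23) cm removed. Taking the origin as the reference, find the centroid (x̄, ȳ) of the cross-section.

x̄ = 124.18 cm, ȳ = 67.64 cm

Part | A | x̄ᵢ | ȳᵢ | A·x̄ᵢ | A·ȳᵢ
plate | 33800.00 | 130.00 | 65.00 | 4394000.00 | 2197000.00
hole | -3290.00 | 184.00 | 40.50 | -605360.00 | -133245.00
Σ | 30510.00 |  |  | 3788640.00 | 2063755.00
x̄ = 3788640.00 / 30510.00 = 124.18 cm
ȳ = 2063755.00 / 30510.00 = 67.64 cm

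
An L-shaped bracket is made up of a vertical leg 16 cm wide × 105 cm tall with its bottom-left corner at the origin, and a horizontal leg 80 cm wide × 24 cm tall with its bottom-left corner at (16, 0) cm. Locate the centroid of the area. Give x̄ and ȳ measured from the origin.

x̄ = 33.60 cm, ȳ = 30.90 cm

Part | A | x̄ᵢ | ȳᵢ | A·x̄ᵢ | A·ȳᵢ
vertical leg | 1680.00 | 8.00 | 52.50 | 13440.00 | 88200.00
horizontal leg | 1920.00 | 56.00 | 12.00 | 107520.00 | 23040.00
Σ | 3600.00 |  |  | 120960.00 | 111240.00
x̄ = 120960.00 / 3600.00 = 33.60 cm
ȳ = 111240.00 / 3600.00 = 30.90 cm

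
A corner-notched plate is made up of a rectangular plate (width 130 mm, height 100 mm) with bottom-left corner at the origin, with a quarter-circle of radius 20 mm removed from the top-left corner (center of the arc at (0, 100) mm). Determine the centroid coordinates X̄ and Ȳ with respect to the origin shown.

plate: A = 130 × 100 = 13000.00, centroid at (65.00, 50.00).
removed quarter-circle: A = −¼π·20² = -314.16, centroid at (8.49, 91.51).
ΣA = 12685.84 mm², ΣAX̄ = 842333.33 mm³, ΣAȲ = 621250.74 mm³.
X̄ = 842333.33/12685.84 = 66.40 mm; Ȳ = 621250.74/12685.84 = 48.97 mm.

X̄ = 66.40 mm, Ȳ = 48.97 mm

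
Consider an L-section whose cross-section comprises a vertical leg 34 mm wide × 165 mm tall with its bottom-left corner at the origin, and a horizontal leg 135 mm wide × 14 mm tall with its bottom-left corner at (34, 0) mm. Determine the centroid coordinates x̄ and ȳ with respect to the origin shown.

x̄ = 38.29 mm, ȳ = 63.47 mm

vertical leg: A = 34 × 165 = 5610.00, centroid at (17.00, 82.50).
horizontal leg: A = 135 × 14 = 1890.00, centroid at (101.50, 7.00).
ΣA = 7500.00 mm²
ΣAx̄ = (5610.00)(17.00) + (1890.00)(101.50) = 287205.00 mm³
ΣAȳ = (5610.00)(82.50) + (1890.00)(7.00) = 476055.00 mm³
x̄ = 287205.00 / 7500.00 = 38.29 mm
ȳ = 476055.00 / 7500.00 = 63.47 mm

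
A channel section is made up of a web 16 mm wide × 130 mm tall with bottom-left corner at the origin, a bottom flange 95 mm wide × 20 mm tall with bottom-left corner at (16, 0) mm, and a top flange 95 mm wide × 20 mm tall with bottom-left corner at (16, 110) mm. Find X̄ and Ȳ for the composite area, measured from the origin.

web: A = 16 × 130 = 2080.00, centroid at (8.00, 65.00).
bottom flange: A = 95 × 20 = 1900.00, centroid at (63.50, 10.00).
top flange: A = 95 × 20 = 1900.00, centroid at (63.50, 120.00).
ΣA = 5880.00 mm², ΣAX̄ = 257940.00 mm³, ΣAȲ = 382200.00 mm³.
X̄ = 257940.00/5880.00 = 43.87 mm; Ȳ = 382200.00/5880.00 = 65.00 mm.

X̄ = 43.87 mm, Ȳ = 65.00 mm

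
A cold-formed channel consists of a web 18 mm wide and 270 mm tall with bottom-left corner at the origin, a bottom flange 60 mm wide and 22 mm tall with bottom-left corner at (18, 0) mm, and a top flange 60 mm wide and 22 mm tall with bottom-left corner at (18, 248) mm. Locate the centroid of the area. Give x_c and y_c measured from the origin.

web: A = 18 × 270 = 4860.00, centroid at (9.00, 135.00).
bottom flange: A = 60 × 22 = 1320.00, centroid at (48.00, 11.00).
top flange: A = 60 × 22 = 1320.00, centroid at (48.00, 259.00).
ΣA = 7500.00 mm²
ΣAx_c = (4860.00)(9.00) + (1320.00)(48.00) + (1320.00)(48.00) = 170460.00 mm³
ΣAy_c = (4860.00)(135.00) + (1320.00)(11.00) + (1320.00)(259.00) = 1012500.00 mm³
x_c = 170460.00 / 7500.00 = 22.73 mm
y_c = 1012500.00 / 7500.00 = 135.00 mm

x_c = 22.73 mm, y_c = 135.00 mm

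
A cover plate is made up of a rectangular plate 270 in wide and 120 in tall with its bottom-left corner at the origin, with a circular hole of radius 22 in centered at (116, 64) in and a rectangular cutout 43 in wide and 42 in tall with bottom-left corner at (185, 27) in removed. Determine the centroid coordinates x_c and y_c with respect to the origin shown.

x_c = 131.55 in, y_c = 60.54 in

Part | A | x̄ᵢ | ȳᵢ | A·x̄ᵢ | A·ȳᵢ
plate | 32400.00 | 135.00 | 60.00 | 4374000.00 | 1944000.00
hole 1 | -1520.53 | 116.00 | 64.00 | -176381.58 | -97313.97
hole 2 | -1806.00 | 206.50 | 48.00 | -372939.00 | -86688.00
Σ | 29073.47 |  |  | 3824679.42 | 1759998.03
x_c = 3824679.42 / 29073.47 = 131.55 in
y_c = 1759998.03 / 29073.47 = 60.54 in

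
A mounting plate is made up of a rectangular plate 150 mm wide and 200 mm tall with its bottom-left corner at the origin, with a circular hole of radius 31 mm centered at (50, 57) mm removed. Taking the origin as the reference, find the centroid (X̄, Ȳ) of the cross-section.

Part | A | x̄ᵢ | ȳᵢ | A·x̄ᵢ | A·ȳᵢ
plate | 30000.00 | 75.00 | 100.00 | 2250000.00 | 3000000.00
hole | -3019.07 | 50.00 | 57.00 | -150953.53 | -172087.02
Σ | 26980.93 |  |  | 2099046.47 | 2827912.98
X̄ = 2099046.47 / 26980.93 = 77.80 mm
Ȳ = 2827912.98 / 26980.93 = 104.81 mm

X̄ = 77.80 mm, Ȳ = 104.81 mm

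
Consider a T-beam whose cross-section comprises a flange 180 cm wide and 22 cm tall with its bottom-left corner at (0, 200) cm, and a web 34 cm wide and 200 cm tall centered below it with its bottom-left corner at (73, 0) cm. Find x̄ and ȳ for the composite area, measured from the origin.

x̄ = 90.00 cm, ȳ = 140.85 cm

web: A = 34 × 200 = 6800.00, centroid at (90.00, 100.00).
flange: A = 180 × 22 = 3960.00, centroid at (90.00, 211.00).
ΣA = 10760.00 cm², ΣAx̄ = 968400.00 cm³, ΣAȳ = 1515560.00 cm³.
x̄ = 968400.00/10760.00 = 90.00 cm; ȳ = 1515560.00/10760.00 = 140.85 cm.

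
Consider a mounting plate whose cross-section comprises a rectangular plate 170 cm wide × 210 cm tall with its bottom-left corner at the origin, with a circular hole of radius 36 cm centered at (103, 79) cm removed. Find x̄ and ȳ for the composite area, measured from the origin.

plate: A = 170 × 210 = 35700.00, centroid at (85.00, 105.00).
hole: A = −π·36² = -4071.50, centroid at (103.00, 79.00).
ΣA = 31628.50 cm²
ΣAx̄ = (35700.00)(85.00) + (-4071.50)(103.00) = 2615135.08 cm³
ΣAȳ = (35700.00)(105.00) + (-4071.50)(79.00) = 3426851.18 cm³
x̄ = 2615135.08 / 31628.50 = 82.68 cm
ȳ = 3426851.18 / 31628.50 = 108.35 cm

x̄ = 82.68 cm, ȳ = 108.35 cm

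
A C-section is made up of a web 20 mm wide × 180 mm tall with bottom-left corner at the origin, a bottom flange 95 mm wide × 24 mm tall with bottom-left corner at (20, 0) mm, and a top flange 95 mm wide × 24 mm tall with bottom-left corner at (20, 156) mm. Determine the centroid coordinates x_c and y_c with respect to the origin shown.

x_c = 42.13 mm, y_c = 90.00 mm

web: A = 20 × 180 = 3600.00, centroid at (10.00, 90.00).
bottom flange: A = 95 × 24 = 2280.00, centroid at (67.50, 12.00).
top flange: A = 95 × 24 = 2280.00, centroid at (67.50, 168.00).
ΣA = 8160.00 mm²
ΣAx_c = (3600.00)(10.00) + (2280.00)(67.50) + (2280.00)(67.50) = 343800.00 mm³
ΣAy_c = (3600.00)(90.00) + (2280.00)(12.00) + (2280.00)(168.00) = 734400.00 mm³
x_c = 343800.00 / 8160.00 = 42.13 mm
y_c = 734400.00 / 8160.00 = 90.00 mm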